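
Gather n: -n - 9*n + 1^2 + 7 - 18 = -10*n - 10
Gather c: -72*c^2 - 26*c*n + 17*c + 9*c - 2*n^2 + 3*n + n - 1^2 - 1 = -72*c^2 + c*(26 - 26*n) - 2*n^2 + 4*n - 2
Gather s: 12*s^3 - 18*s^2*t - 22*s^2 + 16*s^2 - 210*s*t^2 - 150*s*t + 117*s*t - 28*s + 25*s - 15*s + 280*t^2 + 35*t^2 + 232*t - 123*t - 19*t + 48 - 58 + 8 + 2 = 12*s^3 + s^2*(-18*t - 6) + s*(-210*t^2 - 33*t - 18) + 315*t^2 + 90*t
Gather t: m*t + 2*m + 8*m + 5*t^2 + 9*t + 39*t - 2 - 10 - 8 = 10*m + 5*t^2 + t*(m + 48) - 20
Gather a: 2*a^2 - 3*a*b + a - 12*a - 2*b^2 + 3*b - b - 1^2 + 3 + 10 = 2*a^2 + a*(-3*b - 11) - 2*b^2 + 2*b + 12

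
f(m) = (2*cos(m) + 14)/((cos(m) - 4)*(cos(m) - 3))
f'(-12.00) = -1.12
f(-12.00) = 2.31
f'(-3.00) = 0.05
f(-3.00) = 0.60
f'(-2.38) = 0.31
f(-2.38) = 0.71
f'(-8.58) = 0.36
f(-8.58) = 0.74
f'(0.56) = -1.12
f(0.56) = 2.31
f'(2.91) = -0.09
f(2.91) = 0.61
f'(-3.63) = -0.19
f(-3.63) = 0.65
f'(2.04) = -0.51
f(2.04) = 0.85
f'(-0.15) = 0.38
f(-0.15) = 2.64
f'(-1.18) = 1.14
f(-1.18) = 1.56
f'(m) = -2*sin(m)/((cos(m) - 4)*(cos(m) - 3)) + (2*cos(m) + 14)*sin(m)/((cos(m) - 4)*(cos(m) - 3)^2) + (2*cos(m) + 14)*sin(m)/((cos(m) - 4)^2*(cos(m) - 3))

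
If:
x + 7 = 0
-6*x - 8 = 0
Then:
No Solution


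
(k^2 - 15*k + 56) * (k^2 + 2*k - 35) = k^4 - 13*k^3 - 9*k^2 + 637*k - 1960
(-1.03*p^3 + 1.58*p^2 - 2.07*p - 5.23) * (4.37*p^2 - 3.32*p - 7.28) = -4.5011*p^5 + 10.3242*p^4 - 6.7931*p^3 - 27.4851*p^2 + 32.4332*p + 38.0744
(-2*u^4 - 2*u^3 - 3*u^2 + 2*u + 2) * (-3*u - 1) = 6*u^5 + 8*u^4 + 11*u^3 - 3*u^2 - 8*u - 2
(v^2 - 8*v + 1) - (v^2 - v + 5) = -7*v - 4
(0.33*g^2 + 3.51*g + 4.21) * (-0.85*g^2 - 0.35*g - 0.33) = -0.2805*g^4 - 3.099*g^3 - 4.9159*g^2 - 2.6318*g - 1.3893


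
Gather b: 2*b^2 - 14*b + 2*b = 2*b^2 - 12*b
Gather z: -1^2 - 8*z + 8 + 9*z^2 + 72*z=9*z^2 + 64*z + 7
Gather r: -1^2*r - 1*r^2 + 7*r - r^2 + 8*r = -2*r^2 + 14*r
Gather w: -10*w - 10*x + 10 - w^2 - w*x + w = -w^2 + w*(-x - 9) - 10*x + 10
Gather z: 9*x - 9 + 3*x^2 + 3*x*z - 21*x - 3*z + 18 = 3*x^2 - 12*x + z*(3*x - 3) + 9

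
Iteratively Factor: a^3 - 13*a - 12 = (a + 1)*(a^2 - a - 12) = (a + 1)*(a + 3)*(a - 4)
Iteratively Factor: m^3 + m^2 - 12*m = (m - 3)*(m^2 + 4*m) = (m - 3)*(m + 4)*(m)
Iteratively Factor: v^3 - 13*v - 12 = (v + 1)*(v^2 - v - 12) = (v - 4)*(v + 1)*(v + 3)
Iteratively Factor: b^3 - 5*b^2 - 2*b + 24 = (b - 3)*(b^2 - 2*b - 8) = (b - 4)*(b - 3)*(b + 2)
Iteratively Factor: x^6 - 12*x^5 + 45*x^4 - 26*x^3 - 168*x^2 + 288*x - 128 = (x - 4)*(x^5 - 8*x^4 + 13*x^3 + 26*x^2 - 64*x + 32) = (x - 4)*(x - 1)*(x^4 - 7*x^3 + 6*x^2 + 32*x - 32) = (x - 4)^2*(x - 1)*(x^3 - 3*x^2 - 6*x + 8) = (x - 4)^2*(x - 1)^2*(x^2 - 2*x - 8) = (x - 4)^3*(x - 1)^2*(x + 2)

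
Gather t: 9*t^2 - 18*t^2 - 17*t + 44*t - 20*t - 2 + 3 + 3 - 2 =-9*t^2 + 7*t + 2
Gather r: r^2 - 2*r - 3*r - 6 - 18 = r^2 - 5*r - 24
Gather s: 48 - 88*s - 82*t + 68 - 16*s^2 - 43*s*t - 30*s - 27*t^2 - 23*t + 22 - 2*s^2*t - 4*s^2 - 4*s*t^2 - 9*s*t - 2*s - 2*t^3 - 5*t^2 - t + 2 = s^2*(-2*t - 20) + s*(-4*t^2 - 52*t - 120) - 2*t^3 - 32*t^2 - 106*t + 140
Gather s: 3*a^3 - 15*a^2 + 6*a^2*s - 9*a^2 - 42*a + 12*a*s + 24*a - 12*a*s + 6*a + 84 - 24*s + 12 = 3*a^3 - 24*a^2 - 12*a + s*(6*a^2 - 24) + 96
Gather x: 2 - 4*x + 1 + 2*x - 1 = 2 - 2*x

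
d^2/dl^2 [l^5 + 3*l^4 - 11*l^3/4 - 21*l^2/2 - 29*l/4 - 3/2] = 20*l^3 + 36*l^2 - 33*l/2 - 21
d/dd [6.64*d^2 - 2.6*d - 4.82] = 13.28*d - 2.6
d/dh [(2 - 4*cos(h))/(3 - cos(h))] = 10*sin(h)/(cos(h) - 3)^2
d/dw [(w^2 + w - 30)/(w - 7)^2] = (53 - 15*w)/(w^3 - 21*w^2 + 147*w - 343)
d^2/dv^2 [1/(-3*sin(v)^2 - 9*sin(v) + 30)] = (4*sin(v)^4 + 9*sin(v)^3 + 43*sin(v)^2 + 12*sin(v) - 38)/(3*(sin(v)^2 + 3*sin(v) - 10)^3)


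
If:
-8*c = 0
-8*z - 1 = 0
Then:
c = 0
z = -1/8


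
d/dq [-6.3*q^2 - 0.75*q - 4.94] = -12.6*q - 0.75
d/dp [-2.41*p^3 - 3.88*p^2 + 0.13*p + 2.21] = -7.23*p^2 - 7.76*p + 0.13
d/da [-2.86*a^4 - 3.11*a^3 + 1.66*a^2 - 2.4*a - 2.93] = -11.44*a^3 - 9.33*a^2 + 3.32*a - 2.4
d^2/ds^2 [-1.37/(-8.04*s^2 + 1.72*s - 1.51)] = (-177.117984*s^2 + 37.890912*s + 1.37*(16.08*s - 1.72)*(32.16*s - 3.44) - 33.264696)/(8.04*s^2 - 1.72*s + 1.51)^3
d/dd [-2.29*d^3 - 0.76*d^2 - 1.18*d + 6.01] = -6.87*d^2 - 1.52*d - 1.18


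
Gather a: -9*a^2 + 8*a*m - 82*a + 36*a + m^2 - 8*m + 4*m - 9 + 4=-9*a^2 + a*(8*m - 46) + m^2 - 4*m - 5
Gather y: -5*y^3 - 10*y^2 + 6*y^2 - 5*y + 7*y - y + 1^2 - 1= -5*y^3 - 4*y^2 + y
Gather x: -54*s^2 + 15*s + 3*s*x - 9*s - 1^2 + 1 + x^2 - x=-54*s^2 + 6*s + x^2 + x*(3*s - 1)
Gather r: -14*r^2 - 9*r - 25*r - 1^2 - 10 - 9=-14*r^2 - 34*r - 20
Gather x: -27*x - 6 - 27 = -27*x - 33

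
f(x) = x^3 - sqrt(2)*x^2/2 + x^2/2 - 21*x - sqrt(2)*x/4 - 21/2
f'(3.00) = 4.40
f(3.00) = -49.42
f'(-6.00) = 89.13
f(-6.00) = -105.83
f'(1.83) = -12.06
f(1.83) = -44.14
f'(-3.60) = 19.02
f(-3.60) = 17.03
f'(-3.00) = 6.89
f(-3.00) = 24.70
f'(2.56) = -2.75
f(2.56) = -49.75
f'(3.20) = 8.04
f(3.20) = -48.18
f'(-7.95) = 171.55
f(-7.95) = -356.29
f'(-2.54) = -0.95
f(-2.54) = 26.01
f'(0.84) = -19.58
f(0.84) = -27.99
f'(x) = 3*x^2 - sqrt(2)*x + x - 21 - sqrt(2)/4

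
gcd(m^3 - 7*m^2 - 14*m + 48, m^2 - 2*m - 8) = 1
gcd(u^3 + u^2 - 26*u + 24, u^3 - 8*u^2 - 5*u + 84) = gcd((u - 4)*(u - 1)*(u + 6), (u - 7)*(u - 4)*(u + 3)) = u - 4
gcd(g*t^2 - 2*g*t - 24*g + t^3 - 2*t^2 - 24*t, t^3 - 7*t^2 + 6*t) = t - 6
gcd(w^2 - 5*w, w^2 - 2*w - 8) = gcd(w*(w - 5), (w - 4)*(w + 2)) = 1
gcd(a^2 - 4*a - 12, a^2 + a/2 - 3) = a + 2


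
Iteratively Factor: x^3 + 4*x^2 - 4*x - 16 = (x + 4)*(x^2 - 4) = (x - 2)*(x + 4)*(x + 2)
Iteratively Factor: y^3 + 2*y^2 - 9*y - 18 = (y - 3)*(y^2 + 5*y + 6) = (y - 3)*(y + 2)*(y + 3)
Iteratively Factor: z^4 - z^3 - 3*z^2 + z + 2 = (z - 1)*(z^3 - 3*z - 2) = (z - 1)*(z + 1)*(z^2 - z - 2) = (z - 2)*(z - 1)*(z + 1)*(z + 1)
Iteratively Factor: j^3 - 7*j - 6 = (j + 2)*(j^2 - 2*j - 3) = (j - 3)*(j + 2)*(j + 1)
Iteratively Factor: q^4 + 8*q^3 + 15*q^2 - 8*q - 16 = (q + 4)*(q^3 + 4*q^2 - q - 4) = (q + 4)^2*(q^2 - 1) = (q + 1)*(q + 4)^2*(q - 1)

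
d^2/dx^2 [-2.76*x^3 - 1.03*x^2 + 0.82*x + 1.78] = -16.56*x - 2.06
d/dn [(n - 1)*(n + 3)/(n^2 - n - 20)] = (-3*n^2 - 34*n - 43)/(n^4 - 2*n^3 - 39*n^2 + 40*n + 400)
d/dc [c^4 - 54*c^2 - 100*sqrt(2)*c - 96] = 4*c^3 - 108*c - 100*sqrt(2)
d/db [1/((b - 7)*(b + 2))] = (5 - 2*b)/(b^4 - 10*b^3 - 3*b^2 + 140*b + 196)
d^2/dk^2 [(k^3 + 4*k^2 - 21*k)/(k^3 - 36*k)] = 2*(4*k^3 + 45*k^2 + 432*k + 540)/(k^6 - 108*k^4 + 3888*k^2 - 46656)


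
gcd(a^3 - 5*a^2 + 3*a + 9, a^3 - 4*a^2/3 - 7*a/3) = a + 1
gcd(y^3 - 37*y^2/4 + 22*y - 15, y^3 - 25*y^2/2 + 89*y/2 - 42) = 1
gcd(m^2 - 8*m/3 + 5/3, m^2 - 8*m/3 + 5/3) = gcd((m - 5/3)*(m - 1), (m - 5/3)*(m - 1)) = m^2 - 8*m/3 + 5/3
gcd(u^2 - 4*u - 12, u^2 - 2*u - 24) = u - 6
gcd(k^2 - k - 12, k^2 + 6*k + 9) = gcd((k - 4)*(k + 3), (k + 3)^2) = k + 3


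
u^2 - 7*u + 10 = (u - 5)*(u - 2)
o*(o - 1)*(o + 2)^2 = o^4 + 3*o^3 - 4*o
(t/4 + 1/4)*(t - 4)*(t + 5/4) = t^3/4 - 7*t^2/16 - 31*t/16 - 5/4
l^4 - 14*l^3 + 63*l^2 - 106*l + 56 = (l - 7)*(l - 4)*(l - 2)*(l - 1)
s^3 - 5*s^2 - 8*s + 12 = (s - 6)*(s - 1)*(s + 2)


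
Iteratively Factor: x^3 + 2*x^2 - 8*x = (x - 2)*(x^2 + 4*x) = (x - 2)*(x + 4)*(x)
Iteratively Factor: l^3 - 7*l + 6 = (l - 1)*(l^2 + l - 6) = (l - 1)*(l + 3)*(l - 2)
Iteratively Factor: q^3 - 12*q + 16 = (q - 2)*(q^2 + 2*q - 8) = (q - 2)^2*(q + 4)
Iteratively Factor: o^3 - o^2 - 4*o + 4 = (o - 1)*(o^2 - 4) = (o - 2)*(o - 1)*(o + 2)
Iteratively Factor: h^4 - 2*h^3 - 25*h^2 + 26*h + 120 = (h + 4)*(h^3 - 6*h^2 - h + 30) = (h - 3)*(h + 4)*(h^2 - 3*h - 10) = (h - 3)*(h + 2)*(h + 4)*(h - 5)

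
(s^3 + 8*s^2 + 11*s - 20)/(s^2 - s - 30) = (s^2 + 3*s - 4)/(s - 6)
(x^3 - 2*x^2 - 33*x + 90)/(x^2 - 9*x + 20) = (x^2 + 3*x - 18)/(x - 4)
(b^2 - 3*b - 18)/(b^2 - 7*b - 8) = (-b^2 + 3*b + 18)/(-b^2 + 7*b + 8)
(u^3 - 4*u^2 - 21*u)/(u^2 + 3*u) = u - 7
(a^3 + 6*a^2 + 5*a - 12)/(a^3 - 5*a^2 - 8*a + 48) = (a^2 + 3*a - 4)/(a^2 - 8*a + 16)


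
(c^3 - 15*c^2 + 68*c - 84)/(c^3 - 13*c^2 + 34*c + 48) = (c^2 - 9*c + 14)/(c^2 - 7*c - 8)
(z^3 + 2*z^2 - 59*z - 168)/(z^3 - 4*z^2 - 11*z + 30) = (z^2 - z - 56)/(z^2 - 7*z + 10)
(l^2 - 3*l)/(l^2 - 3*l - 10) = l*(3 - l)/(-l^2 + 3*l + 10)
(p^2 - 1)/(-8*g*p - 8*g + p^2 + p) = (p - 1)/(-8*g + p)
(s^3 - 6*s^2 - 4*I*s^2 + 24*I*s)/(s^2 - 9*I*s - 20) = s*(s - 6)/(s - 5*I)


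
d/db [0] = 0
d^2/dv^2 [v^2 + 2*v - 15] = 2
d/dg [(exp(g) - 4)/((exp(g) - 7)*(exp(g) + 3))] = (-exp(2*g) + 8*exp(g) - 37)*exp(g)/(exp(4*g) - 8*exp(3*g) - 26*exp(2*g) + 168*exp(g) + 441)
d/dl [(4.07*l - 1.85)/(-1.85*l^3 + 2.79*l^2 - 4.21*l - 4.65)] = (15.059*l^3 - 21.6228*l^2 + 10.323*l - 26.714)/(3.4225*l^6 - 10.323*l^5 + 23.3611*l^4 - 6.2868*l^3 - 8.2229*l^2 + 39.153*l + 21.6225)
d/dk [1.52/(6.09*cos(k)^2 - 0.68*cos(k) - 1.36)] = (18.5136*cos(k) - 1.0336)*sin(k)/(-6.09*cos(k)^2 + 0.68*cos(k) + 1.36)^2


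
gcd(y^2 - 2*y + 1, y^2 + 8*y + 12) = 1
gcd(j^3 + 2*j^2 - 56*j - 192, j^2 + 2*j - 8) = j + 4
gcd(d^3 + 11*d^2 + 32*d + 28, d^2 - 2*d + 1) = 1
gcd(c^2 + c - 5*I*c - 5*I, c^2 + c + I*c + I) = c + 1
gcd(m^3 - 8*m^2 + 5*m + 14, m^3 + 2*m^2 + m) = m + 1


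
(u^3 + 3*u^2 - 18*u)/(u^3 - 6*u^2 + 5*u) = (u^2 + 3*u - 18)/(u^2 - 6*u + 5)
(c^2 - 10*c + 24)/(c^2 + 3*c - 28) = (c - 6)/(c + 7)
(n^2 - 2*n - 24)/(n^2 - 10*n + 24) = (n + 4)/(n - 4)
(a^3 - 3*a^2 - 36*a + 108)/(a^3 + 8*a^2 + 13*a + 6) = (a^2 - 9*a + 18)/(a^2 + 2*a + 1)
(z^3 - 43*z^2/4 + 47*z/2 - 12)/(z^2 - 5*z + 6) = (z^2 - 35*z/4 + 6)/(z - 3)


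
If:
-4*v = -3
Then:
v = 3/4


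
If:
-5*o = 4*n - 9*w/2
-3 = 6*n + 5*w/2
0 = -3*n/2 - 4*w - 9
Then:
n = 14/27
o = -353/135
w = -22/9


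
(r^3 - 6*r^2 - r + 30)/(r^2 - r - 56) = (-r^3 + 6*r^2 + r - 30)/(-r^2 + r + 56)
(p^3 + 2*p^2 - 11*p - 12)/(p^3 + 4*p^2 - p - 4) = (p - 3)/(p - 1)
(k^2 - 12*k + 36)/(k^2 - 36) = (k - 6)/(k + 6)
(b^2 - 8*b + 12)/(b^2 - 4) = (b - 6)/(b + 2)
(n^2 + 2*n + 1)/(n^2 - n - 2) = (n + 1)/(n - 2)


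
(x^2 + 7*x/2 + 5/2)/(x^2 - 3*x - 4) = (x + 5/2)/(x - 4)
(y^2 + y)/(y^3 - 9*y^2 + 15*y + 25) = y/(y^2 - 10*y + 25)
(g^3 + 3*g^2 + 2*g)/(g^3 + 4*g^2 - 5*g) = (g^2 + 3*g + 2)/(g^2 + 4*g - 5)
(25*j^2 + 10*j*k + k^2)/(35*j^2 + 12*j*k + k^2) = (5*j + k)/(7*j + k)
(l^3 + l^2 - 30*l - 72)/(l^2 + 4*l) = l - 3 - 18/l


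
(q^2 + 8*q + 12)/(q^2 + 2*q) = (q + 6)/q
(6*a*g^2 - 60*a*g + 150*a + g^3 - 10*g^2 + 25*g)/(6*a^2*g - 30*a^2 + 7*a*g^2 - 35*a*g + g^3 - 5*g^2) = (g - 5)/(a + g)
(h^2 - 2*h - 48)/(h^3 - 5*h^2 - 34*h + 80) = (h + 6)/(h^2 + 3*h - 10)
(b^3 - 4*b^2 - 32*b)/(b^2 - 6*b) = (b^2 - 4*b - 32)/(b - 6)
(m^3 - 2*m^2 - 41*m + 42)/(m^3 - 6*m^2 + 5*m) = (m^2 - m - 42)/(m*(m - 5))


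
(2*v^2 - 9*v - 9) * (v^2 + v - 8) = 2*v^4 - 7*v^3 - 34*v^2 + 63*v + 72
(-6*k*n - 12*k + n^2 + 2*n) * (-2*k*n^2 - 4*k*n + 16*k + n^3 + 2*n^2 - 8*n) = 12*k^2*n^3 + 48*k^2*n^2 - 48*k^2*n - 192*k^2 - 8*k*n^4 - 32*k*n^3 + 32*k*n^2 + 128*k*n + n^5 + 4*n^4 - 4*n^3 - 16*n^2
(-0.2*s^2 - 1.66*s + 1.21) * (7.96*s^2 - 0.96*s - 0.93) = -1.592*s^4 - 13.0216*s^3 + 11.4112*s^2 + 0.3822*s - 1.1253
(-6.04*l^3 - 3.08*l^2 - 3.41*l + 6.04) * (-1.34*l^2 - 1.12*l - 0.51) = 8.0936*l^5 + 10.892*l^4 + 11.0994*l^3 - 2.7036*l^2 - 5.0257*l - 3.0804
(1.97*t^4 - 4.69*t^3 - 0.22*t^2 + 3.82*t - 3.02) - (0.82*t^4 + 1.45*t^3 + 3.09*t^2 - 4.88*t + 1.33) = 1.15*t^4 - 6.14*t^3 - 3.31*t^2 + 8.7*t - 4.35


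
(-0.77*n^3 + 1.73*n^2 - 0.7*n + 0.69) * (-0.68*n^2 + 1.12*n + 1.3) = 0.5236*n^5 - 2.0388*n^4 + 1.4126*n^3 + 0.9958*n^2 - 0.1372*n + 0.897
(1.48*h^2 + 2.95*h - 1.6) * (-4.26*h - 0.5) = -6.3048*h^3 - 13.307*h^2 + 5.341*h + 0.8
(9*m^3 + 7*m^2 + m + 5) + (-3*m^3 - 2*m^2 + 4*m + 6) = 6*m^3 + 5*m^2 + 5*m + 11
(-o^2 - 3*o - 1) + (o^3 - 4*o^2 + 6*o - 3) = o^3 - 5*o^2 + 3*o - 4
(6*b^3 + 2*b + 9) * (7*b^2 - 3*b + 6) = 42*b^5 - 18*b^4 + 50*b^3 + 57*b^2 - 15*b + 54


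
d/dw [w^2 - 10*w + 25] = 2*w - 10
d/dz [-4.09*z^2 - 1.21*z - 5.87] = -8.18*z - 1.21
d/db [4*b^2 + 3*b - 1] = 8*b + 3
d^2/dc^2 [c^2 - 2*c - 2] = 2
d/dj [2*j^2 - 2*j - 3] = 4*j - 2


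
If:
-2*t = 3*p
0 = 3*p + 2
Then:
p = -2/3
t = 1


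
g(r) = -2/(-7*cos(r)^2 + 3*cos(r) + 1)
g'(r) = -2*(-14*sin(r)*cos(r) + 3*sin(r))/(-7*cos(r)^2 + 3*cos(r) + 1)^2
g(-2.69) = 0.27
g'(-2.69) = 0.25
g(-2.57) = 0.31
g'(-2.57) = 0.38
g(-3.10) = 0.22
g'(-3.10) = 0.02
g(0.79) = 5.61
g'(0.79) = 76.72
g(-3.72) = 0.31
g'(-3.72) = -0.39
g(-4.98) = -1.53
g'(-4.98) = 0.80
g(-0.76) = 3.97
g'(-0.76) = -38.89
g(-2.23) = 0.58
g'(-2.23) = 1.53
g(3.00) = 0.23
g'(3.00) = -0.06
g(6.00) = 0.78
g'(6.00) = -0.88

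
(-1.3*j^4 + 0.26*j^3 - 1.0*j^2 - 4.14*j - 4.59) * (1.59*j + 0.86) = -2.067*j^5 - 0.7046*j^4 - 1.3664*j^3 - 7.4426*j^2 - 10.8585*j - 3.9474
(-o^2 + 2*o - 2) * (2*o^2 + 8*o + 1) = -2*o^4 - 4*o^3 + 11*o^2 - 14*o - 2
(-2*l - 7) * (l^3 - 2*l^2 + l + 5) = -2*l^4 - 3*l^3 + 12*l^2 - 17*l - 35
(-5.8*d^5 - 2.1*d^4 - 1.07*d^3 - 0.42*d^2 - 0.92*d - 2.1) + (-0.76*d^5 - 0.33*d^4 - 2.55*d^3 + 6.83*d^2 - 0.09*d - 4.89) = -6.56*d^5 - 2.43*d^4 - 3.62*d^3 + 6.41*d^2 - 1.01*d - 6.99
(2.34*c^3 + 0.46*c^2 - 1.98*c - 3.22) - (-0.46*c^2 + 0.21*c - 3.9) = 2.34*c^3 + 0.92*c^2 - 2.19*c + 0.68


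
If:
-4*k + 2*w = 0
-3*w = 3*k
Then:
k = 0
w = 0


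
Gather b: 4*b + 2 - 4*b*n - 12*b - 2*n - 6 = b*(-4*n - 8) - 2*n - 4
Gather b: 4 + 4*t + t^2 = t^2 + 4*t + 4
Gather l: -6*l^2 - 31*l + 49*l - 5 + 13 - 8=-6*l^2 + 18*l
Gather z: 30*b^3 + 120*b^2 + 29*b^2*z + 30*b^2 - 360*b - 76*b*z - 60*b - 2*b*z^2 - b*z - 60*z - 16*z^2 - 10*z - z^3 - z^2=30*b^3 + 150*b^2 - 420*b - z^3 + z^2*(-2*b - 17) + z*(29*b^2 - 77*b - 70)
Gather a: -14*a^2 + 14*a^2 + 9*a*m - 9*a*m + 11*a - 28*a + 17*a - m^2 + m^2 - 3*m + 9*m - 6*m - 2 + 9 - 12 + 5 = 0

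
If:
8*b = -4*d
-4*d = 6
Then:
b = 3/4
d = -3/2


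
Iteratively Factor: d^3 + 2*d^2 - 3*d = (d)*(d^2 + 2*d - 3) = d*(d - 1)*(d + 3)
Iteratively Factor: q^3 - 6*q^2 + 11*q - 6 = (q - 1)*(q^2 - 5*q + 6) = (q - 2)*(q - 1)*(q - 3)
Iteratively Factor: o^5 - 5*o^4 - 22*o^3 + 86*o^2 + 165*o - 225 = (o + 3)*(o^4 - 8*o^3 + 2*o^2 + 80*o - 75) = (o - 1)*(o + 3)*(o^3 - 7*o^2 - 5*o + 75) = (o - 5)*(o - 1)*(o + 3)*(o^2 - 2*o - 15) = (o - 5)*(o - 1)*(o + 3)^2*(o - 5)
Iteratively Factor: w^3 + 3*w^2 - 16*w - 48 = (w + 4)*(w^2 - w - 12) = (w - 4)*(w + 4)*(w + 3)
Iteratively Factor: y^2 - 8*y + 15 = (y - 3)*(y - 5)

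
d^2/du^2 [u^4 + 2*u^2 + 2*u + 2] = 12*u^2 + 4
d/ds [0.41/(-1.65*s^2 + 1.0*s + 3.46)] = (1.353*s - 0.41)/(-1.65*s^2 + 1.0*s + 3.46)^2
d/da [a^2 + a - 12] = 2*a + 1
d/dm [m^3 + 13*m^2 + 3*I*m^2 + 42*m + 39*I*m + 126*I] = 3*m^2 + m*(26 + 6*I) + 42 + 39*I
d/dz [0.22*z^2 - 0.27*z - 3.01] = 0.44*z - 0.27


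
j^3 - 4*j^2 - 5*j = j*(j - 5)*(j + 1)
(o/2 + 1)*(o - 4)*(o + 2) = o^3/2 - 6*o - 8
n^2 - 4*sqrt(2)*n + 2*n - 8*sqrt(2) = (n + 2)*(n - 4*sqrt(2))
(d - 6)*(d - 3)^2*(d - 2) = d^4 - 14*d^3 + 69*d^2 - 144*d + 108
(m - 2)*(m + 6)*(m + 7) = m^3 + 11*m^2 + 16*m - 84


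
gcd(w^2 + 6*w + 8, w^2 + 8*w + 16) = w + 4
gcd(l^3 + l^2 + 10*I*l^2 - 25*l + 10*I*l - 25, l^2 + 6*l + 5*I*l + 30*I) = l + 5*I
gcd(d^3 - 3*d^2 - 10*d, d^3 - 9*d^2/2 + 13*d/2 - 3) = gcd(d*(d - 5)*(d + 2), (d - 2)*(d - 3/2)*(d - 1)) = 1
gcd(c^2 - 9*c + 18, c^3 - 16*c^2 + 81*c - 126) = c^2 - 9*c + 18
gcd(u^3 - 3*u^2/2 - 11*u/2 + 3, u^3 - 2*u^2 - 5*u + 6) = u^2 - u - 6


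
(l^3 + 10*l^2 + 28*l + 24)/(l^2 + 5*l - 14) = (l^3 + 10*l^2 + 28*l + 24)/(l^2 + 5*l - 14)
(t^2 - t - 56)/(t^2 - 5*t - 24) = (t + 7)/(t + 3)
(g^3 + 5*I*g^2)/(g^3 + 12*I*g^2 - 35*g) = g/(g + 7*I)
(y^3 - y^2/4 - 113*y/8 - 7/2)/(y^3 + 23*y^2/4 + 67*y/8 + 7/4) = (y - 4)/(y + 2)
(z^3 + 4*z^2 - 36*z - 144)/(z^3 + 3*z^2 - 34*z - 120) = (z + 6)/(z + 5)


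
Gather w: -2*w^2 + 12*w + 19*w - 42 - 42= -2*w^2 + 31*w - 84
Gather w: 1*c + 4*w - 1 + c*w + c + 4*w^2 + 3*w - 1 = 2*c + 4*w^2 + w*(c + 7) - 2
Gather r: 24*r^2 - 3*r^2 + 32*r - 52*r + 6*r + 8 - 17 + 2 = 21*r^2 - 14*r - 7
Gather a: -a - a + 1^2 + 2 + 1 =4 - 2*a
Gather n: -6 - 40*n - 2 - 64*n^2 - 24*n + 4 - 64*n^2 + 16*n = -128*n^2 - 48*n - 4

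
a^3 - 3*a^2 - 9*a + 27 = (a - 3)^2*(a + 3)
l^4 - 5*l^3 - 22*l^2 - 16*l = l*(l - 8)*(l + 1)*(l + 2)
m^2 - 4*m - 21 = (m - 7)*(m + 3)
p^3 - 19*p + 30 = (p - 3)*(p - 2)*(p + 5)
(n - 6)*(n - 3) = n^2 - 9*n + 18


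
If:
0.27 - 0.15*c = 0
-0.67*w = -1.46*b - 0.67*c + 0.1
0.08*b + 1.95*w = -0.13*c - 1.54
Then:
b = -1.15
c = 1.80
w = -0.86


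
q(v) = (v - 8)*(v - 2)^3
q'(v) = 3*(v - 8)*(v - 2)^2 + (v - 2)^3 = (v - 2)^2*(4*v - 26)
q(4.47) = -53.19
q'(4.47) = -49.54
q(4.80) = -70.25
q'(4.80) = -53.31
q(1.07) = 5.57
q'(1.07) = -18.79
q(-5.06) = 4595.76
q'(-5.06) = -2304.77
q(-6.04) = 7296.85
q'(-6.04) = -3242.42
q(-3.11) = 1482.44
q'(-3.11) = -1003.75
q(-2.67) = 1086.71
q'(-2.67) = -799.95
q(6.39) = -136.21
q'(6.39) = -8.48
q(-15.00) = 112999.00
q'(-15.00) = -24854.00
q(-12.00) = 54880.00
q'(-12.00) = -14504.00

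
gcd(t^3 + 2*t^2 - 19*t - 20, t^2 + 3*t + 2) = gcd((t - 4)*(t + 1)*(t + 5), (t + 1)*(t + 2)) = t + 1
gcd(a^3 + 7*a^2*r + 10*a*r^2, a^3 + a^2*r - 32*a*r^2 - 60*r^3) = a^2 + 7*a*r + 10*r^2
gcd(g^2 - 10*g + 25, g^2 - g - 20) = g - 5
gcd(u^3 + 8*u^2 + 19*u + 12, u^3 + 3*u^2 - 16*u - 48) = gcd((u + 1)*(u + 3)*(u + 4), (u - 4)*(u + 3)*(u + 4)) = u^2 + 7*u + 12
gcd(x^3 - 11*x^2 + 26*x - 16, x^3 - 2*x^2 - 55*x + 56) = x^2 - 9*x + 8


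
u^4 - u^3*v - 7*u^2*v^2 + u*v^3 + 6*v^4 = (u - 3*v)*(u - v)*(u + v)*(u + 2*v)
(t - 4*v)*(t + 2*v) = t^2 - 2*t*v - 8*v^2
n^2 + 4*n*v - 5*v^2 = (n - v)*(n + 5*v)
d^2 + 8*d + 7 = (d + 1)*(d + 7)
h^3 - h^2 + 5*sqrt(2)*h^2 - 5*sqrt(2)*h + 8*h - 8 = (h - 1)*(h + sqrt(2))*(h + 4*sqrt(2))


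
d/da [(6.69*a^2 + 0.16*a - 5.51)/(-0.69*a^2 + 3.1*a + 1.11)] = (20.8494*a^2 + 7.248*a + 17.2586)/(0.4761*a^4 - 4.278*a^3 + 8.0782*a^2 + 6.882*a + 1.2321)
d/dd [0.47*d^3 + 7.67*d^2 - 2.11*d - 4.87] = 1.41*d^2 + 15.34*d - 2.11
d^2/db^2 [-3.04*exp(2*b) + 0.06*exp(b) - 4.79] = (0.06 - 12.16*exp(b))*exp(b)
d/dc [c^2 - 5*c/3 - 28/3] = 2*c - 5/3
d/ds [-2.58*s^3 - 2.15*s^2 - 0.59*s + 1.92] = -7.74*s^2 - 4.3*s - 0.59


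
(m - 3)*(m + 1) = m^2 - 2*m - 3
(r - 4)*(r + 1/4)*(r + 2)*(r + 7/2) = r^4 + 7*r^3/4 - 117*r^2/8 - 127*r/4 - 7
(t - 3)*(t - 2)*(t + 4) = t^3 - t^2 - 14*t + 24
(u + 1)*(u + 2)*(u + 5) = u^3 + 8*u^2 + 17*u + 10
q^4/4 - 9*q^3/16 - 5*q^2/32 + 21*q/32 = q*(q/4 + 1/4)*(q - 7/4)*(q - 3/2)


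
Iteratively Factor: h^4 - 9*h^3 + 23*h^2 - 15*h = (h - 1)*(h^3 - 8*h^2 + 15*h) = (h - 5)*(h - 1)*(h^2 - 3*h) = (h - 5)*(h - 3)*(h - 1)*(h)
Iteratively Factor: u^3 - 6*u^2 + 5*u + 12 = (u - 3)*(u^2 - 3*u - 4) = (u - 4)*(u - 3)*(u + 1)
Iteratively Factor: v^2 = (v)*(v)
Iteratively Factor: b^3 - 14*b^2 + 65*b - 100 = (b - 5)*(b^2 - 9*b + 20) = (b - 5)^2*(b - 4)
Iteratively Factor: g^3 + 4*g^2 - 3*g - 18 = (g + 3)*(g^2 + g - 6) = (g + 3)^2*(g - 2)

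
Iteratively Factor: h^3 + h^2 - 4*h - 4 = (h + 2)*(h^2 - h - 2) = (h + 1)*(h + 2)*(h - 2)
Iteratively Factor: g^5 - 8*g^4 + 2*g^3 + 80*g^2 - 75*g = (g - 1)*(g^4 - 7*g^3 - 5*g^2 + 75*g) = g*(g - 1)*(g^3 - 7*g^2 - 5*g + 75) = g*(g - 5)*(g - 1)*(g^2 - 2*g - 15) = g*(g - 5)*(g - 1)*(g + 3)*(g - 5)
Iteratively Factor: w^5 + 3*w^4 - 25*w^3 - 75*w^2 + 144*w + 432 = (w - 4)*(w^4 + 7*w^3 + 3*w^2 - 63*w - 108) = (w - 4)*(w - 3)*(w^3 + 10*w^2 + 33*w + 36) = (w - 4)*(w - 3)*(w + 3)*(w^2 + 7*w + 12) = (w - 4)*(w - 3)*(w + 3)^2*(w + 4)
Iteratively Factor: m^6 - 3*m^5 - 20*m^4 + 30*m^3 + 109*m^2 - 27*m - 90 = (m + 2)*(m^5 - 5*m^4 - 10*m^3 + 50*m^2 + 9*m - 45) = (m - 3)*(m + 2)*(m^4 - 2*m^3 - 16*m^2 + 2*m + 15) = (m - 3)*(m + 1)*(m + 2)*(m^3 - 3*m^2 - 13*m + 15) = (m - 3)*(m - 1)*(m + 1)*(m + 2)*(m^2 - 2*m - 15) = (m - 5)*(m - 3)*(m - 1)*(m + 1)*(m + 2)*(m + 3)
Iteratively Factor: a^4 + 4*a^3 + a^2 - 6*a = (a + 2)*(a^3 + 2*a^2 - 3*a) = (a + 2)*(a + 3)*(a^2 - a) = (a - 1)*(a + 2)*(a + 3)*(a)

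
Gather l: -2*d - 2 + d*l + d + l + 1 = -d + l*(d + 1) - 1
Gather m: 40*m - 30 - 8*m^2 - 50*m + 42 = -8*m^2 - 10*m + 12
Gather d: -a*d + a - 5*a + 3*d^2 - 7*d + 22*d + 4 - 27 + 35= -4*a + 3*d^2 + d*(15 - a) + 12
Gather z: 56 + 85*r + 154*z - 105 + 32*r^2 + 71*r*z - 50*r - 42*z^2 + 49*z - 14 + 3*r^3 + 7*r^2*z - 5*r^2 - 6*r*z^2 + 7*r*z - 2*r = 3*r^3 + 27*r^2 + 33*r + z^2*(-6*r - 42) + z*(7*r^2 + 78*r + 203) - 63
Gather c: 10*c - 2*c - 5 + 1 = 8*c - 4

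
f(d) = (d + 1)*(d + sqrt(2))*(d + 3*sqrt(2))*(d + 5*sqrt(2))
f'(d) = (d + 1)*(d + sqrt(2))*(d + 3*sqrt(2)) + (d + 1)*(d + sqrt(2))*(d + 5*sqrt(2)) + (d + 1)*(d + 3*sqrt(2))*(d + 5*sqrt(2)) + (d + sqrt(2))*(d + 3*sqrt(2))*(d + 5*sqrt(2)) = 4*d^3 + 3*d^2 + 27*sqrt(2)*d^2 + 18*sqrt(2)*d + 92*d + 30*sqrt(2) + 46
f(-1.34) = -0.42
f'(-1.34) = -4.64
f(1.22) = 264.86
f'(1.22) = 300.28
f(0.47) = 98.43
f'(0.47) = 153.14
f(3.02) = 1306.39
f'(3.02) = 928.93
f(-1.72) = 2.97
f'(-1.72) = -12.11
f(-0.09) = 34.93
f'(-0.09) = 78.19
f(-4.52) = -7.74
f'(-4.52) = 29.55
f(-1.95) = 5.98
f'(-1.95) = -13.67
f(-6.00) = -43.16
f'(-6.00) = 2.31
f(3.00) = 1287.91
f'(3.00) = 919.45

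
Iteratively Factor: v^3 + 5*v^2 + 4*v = (v + 1)*(v^2 + 4*v) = v*(v + 1)*(v + 4)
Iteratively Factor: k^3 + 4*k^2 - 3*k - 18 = (k - 2)*(k^2 + 6*k + 9) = (k - 2)*(k + 3)*(k + 3)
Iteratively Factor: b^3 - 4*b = (b - 2)*(b^2 + 2*b) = b*(b - 2)*(b + 2)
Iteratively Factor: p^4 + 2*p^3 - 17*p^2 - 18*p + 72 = (p - 3)*(p^3 + 5*p^2 - 2*p - 24) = (p - 3)*(p + 4)*(p^2 + p - 6) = (p - 3)*(p + 3)*(p + 4)*(p - 2)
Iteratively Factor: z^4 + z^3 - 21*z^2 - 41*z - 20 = (z + 1)*(z^3 - 21*z - 20) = (z + 1)^2*(z^2 - z - 20) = (z - 5)*(z + 1)^2*(z + 4)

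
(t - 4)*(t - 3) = t^2 - 7*t + 12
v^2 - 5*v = v*(v - 5)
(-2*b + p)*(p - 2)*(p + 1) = -2*b*p^2 + 2*b*p + 4*b + p^3 - p^2 - 2*p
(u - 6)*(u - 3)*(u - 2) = u^3 - 11*u^2 + 36*u - 36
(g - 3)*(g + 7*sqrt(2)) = g^2 - 3*g + 7*sqrt(2)*g - 21*sqrt(2)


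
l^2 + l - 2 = (l - 1)*(l + 2)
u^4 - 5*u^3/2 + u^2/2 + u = u*(u - 2)*(u - 1)*(u + 1/2)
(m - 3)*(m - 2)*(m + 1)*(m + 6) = m^4 + 2*m^3 - 23*m^2 + 12*m + 36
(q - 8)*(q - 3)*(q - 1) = q^3 - 12*q^2 + 35*q - 24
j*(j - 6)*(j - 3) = j^3 - 9*j^2 + 18*j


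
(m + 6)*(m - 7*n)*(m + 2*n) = m^3 - 5*m^2*n + 6*m^2 - 14*m*n^2 - 30*m*n - 84*n^2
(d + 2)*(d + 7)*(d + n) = d^3 + d^2*n + 9*d^2 + 9*d*n + 14*d + 14*n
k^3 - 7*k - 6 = (k - 3)*(k + 1)*(k + 2)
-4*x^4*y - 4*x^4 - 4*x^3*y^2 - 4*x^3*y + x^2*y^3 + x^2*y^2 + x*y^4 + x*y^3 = (-2*x + y)*(x + y)*(2*x + y)*(x*y + x)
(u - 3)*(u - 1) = u^2 - 4*u + 3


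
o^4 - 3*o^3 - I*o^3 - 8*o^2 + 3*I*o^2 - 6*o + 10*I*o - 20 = (o - 5)*(o + 2)*(o - 2*I)*(o + I)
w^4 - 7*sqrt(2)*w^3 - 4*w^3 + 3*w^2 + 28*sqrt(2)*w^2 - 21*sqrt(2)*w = w*(w - 3)*(w - 1)*(w - 7*sqrt(2))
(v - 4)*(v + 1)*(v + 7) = v^3 + 4*v^2 - 25*v - 28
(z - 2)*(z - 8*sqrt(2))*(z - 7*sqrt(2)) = z^3 - 15*sqrt(2)*z^2 - 2*z^2 + 30*sqrt(2)*z + 112*z - 224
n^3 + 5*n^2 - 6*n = n*(n - 1)*(n + 6)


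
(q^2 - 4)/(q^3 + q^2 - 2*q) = (q - 2)/(q*(q - 1))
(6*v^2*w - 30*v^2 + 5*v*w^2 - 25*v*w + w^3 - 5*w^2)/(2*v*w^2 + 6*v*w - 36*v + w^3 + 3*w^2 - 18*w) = (3*v*w - 15*v + w^2 - 5*w)/(w^2 + 3*w - 18)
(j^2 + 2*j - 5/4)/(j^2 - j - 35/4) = (2*j - 1)/(2*j - 7)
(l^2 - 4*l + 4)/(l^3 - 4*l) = (l - 2)/(l*(l + 2))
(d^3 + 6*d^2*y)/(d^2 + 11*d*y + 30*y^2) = d^2/(d + 5*y)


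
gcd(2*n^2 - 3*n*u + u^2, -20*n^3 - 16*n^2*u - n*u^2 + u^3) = 1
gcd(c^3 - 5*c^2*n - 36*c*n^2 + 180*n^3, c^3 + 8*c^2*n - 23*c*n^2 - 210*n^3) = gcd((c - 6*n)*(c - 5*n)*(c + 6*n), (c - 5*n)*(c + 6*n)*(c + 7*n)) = c^2 + c*n - 30*n^2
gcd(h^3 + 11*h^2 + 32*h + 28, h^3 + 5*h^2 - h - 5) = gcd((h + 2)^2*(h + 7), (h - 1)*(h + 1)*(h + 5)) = 1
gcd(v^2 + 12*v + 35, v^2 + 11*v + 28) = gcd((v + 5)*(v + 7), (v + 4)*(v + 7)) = v + 7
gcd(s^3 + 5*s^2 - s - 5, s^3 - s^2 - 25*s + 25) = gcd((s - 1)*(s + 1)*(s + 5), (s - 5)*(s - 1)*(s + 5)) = s^2 + 4*s - 5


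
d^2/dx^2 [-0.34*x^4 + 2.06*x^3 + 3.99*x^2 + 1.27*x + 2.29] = -4.08*x^2 + 12.36*x + 7.98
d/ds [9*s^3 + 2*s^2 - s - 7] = 27*s^2 + 4*s - 1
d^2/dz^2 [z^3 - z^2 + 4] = 6*z - 2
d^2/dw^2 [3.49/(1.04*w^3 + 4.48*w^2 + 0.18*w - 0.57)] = (-(21.7776*w + 31.2704)*(1.04*w^3 + 4.48*w^2 + 0.18*w - 0.57) + 3.49*(3.12*w^2 + 8.96*w + 0.18)*(6.24*w^2 + 17.92*w + 0.36))/(1.04*w^3 + 4.48*w^2 + 0.18*w - 0.57)^3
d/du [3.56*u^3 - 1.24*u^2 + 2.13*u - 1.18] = 10.68*u^2 - 2.48*u + 2.13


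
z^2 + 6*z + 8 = (z + 2)*(z + 4)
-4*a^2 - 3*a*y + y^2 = (-4*a + y)*(a + y)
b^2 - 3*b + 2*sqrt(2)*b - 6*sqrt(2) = (b - 3)*(b + 2*sqrt(2))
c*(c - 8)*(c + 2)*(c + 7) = c^4 + c^3 - 58*c^2 - 112*c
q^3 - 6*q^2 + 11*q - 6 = (q - 3)*(q - 2)*(q - 1)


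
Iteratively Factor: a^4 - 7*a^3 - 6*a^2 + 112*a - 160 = (a - 2)*(a^3 - 5*a^2 - 16*a + 80) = (a - 2)*(a + 4)*(a^2 - 9*a + 20) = (a - 5)*(a - 2)*(a + 4)*(a - 4)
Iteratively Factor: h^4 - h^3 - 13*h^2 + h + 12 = (h - 1)*(h^3 - 13*h - 12) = (h - 1)*(h + 1)*(h^2 - h - 12) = (h - 4)*(h - 1)*(h + 1)*(h + 3)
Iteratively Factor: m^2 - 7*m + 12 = (m - 3)*(m - 4)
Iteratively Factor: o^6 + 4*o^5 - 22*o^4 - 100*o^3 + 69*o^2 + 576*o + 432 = (o + 1)*(o^5 + 3*o^4 - 25*o^3 - 75*o^2 + 144*o + 432) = (o - 4)*(o + 1)*(o^4 + 7*o^3 + 3*o^2 - 63*o - 108) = (o - 4)*(o + 1)*(o + 4)*(o^3 + 3*o^2 - 9*o - 27) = (o - 4)*(o + 1)*(o + 3)*(o + 4)*(o^2 - 9) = (o - 4)*(o + 1)*(o + 3)^2*(o + 4)*(o - 3)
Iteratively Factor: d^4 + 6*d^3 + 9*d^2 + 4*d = (d)*(d^3 + 6*d^2 + 9*d + 4) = d*(d + 1)*(d^2 + 5*d + 4) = d*(d + 1)^2*(d + 4)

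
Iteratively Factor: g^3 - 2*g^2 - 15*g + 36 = (g + 4)*(g^2 - 6*g + 9) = (g - 3)*(g + 4)*(g - 3)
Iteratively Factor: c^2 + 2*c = (c + 2)*(c)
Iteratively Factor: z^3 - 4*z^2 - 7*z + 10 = (z - 1)*(z^2 - 3*z - 10) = (z - 5)*(z - 1)*(z + 2)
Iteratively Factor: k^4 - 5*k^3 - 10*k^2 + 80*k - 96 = (k - 4)*(k^3 - k^2 - 14*k + 24) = (k - 4)*(k - 3)*(k^2 + 2*k - 8) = (k - 4)*(k - 3)*(k - 2)*(k + 4)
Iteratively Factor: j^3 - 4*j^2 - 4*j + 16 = (j - 2)*(j^2 - 2*j - 8) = (j - 4)*(j - 2)*(j + 2)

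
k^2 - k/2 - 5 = (k - 5/2)*(k + 2)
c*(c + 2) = c^2 + 2*c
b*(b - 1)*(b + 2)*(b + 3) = b^4 + 4*b^3 + b^2 - 6*b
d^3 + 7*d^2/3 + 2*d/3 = d*(d + 1/3)*(d + 2)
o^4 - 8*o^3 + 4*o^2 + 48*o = o*(o - 6)*(o - 4)*(o + 2)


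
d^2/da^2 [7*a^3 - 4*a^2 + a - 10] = 42*a - 8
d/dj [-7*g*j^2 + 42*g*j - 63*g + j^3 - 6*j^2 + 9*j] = -14*g*j + 42*g + 3*j^2 - 12*j + 9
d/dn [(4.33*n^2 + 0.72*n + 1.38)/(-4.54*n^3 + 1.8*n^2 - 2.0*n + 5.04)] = (19.6582*n^4 + 6.5376*n^3 + 8.8396*n^2 + 38.6784*n + 6.3888)/(20.6116*n^6 - 16.344*n^5 + 21.4*n^4 - 52.9632*n^3 + 22.144*n^2 - 20.16*n + 25.4016)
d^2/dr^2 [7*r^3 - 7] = 42*r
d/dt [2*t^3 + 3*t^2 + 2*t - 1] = 6*t^2 + 6*t + 2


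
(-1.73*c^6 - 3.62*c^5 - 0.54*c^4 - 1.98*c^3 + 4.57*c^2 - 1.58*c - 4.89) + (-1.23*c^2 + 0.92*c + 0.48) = -1.73*c^6 - 3.62*c^5 - 0.54*c^4 - 1.98*c^3 + 3.34*c^2 - 0.66*c - 4.41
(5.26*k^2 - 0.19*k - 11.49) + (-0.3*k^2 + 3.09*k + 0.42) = 4.96*k^2 + 2.9*k - 11.07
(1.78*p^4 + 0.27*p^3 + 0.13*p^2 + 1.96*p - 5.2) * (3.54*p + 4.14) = 6.3012*p^5 + 8.325*p^4 + 1.578*p^3 + 7.4766*p^2 - 10.2936*p - 21.528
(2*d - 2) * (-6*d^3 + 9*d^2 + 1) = -12*d^4 + 30*d^3 - 18*d^2 + 2*d - 2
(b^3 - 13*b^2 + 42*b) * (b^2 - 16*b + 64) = b^5 - 29*b^4 + 314*b^3 - 1504*b^2 + 2688*b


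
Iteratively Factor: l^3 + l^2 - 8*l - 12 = (l + 2)*(l^2 - l - 6) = (l - 3)*(l + 2)*(l + 2)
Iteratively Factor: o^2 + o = (o + 1)*(o)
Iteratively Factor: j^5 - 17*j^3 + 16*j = (j - 1)*(j^4 + j^3 - 16*j^2 - 16*j) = (j - 4)*(j - 1)*(j^3 + 5*j^2 + 4*j) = (j - 4)*(j - 1)*(j + 1)*(j^2 + 4*j) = (j - 4)*(j - 1)*(j + 1)*(j + 4)*(j)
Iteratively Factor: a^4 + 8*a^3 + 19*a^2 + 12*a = (a + 3)*(a^3 + 5*a^2 + 4*a) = a*(a + 3)*(a^2 + 5*a + 4) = a*(a + 3)*(a + 4)*(a + 1)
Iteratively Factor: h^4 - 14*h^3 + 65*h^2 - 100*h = (h - 5)*(h^3 - 9*h^2 + 20*h) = (h - 5)*(h - 4)*(h^2 - 5*h) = h*(h - 5)*(h - 4)*(h - 5)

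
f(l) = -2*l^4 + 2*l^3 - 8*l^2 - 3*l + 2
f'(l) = -8*l^3 + 6*l^2 - 16*l - 3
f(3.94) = -493.65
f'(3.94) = -462.20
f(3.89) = -470.96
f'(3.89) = -445.36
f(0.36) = -0.06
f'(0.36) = -8.36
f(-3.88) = -676.89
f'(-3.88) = 616.69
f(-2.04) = -76.79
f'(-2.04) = 122.53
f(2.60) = -116.12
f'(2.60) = -144.65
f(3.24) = -244.08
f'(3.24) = -263.95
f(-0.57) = 0.53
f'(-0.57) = 9.55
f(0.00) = 2.00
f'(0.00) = -3.00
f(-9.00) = -15199.00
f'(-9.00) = 6459.00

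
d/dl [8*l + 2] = 8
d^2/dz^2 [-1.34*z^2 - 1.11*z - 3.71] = -2.68000000000000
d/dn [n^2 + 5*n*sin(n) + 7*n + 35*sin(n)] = 5*n*cos(n) + 2*n + 5*sin(n) + 35*cos(n) + 7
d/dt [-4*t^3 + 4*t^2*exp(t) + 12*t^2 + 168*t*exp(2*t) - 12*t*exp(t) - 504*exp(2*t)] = 4*t^2*exp(t) - 12*t^2 + 336*t*exp(2*t) - 4*t*exp(t) + 24*t - 840*exp(2*t) - 12*exp(t)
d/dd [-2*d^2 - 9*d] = -4*d - 9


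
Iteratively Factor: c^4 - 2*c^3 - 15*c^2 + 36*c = (c + 4)*(c^3 - 6*c^2 + 9*c) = c*(c + 4)*(c^2 - 6*c + 9) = c*(c - 3)*(c + 4)*(c - 3)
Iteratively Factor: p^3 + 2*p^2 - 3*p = (p + 3)*(p^2 - p) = (p - 1)*(p + 3)*(p)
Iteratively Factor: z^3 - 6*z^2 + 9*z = (z - 3)*(z^2 - 3*z) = (z - 3)^2*(z)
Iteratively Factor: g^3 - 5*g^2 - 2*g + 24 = (g - 3)*(g^2 - 2*g - 8) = (g - 3)*(g + 2)*(g - 4)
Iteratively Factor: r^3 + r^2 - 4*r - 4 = (r - 2)*(r^2 + 3*r + 2) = (r - 2)*(r + 2)*(r + 1)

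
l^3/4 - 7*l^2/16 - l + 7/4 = (l/4 + 1/2)*(l - 2)*(l - 7/4)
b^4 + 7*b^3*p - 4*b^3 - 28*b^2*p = b^2*(b - 4)*(b + 7*p)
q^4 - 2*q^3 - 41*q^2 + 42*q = q*(q - 7)*(q - 1)*(q + 6)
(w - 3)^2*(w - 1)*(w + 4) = w^4 - 3*w^3 - 13*w^2 + 51*w - 36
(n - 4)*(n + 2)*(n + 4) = n^3 + 2*n^2 - 16*n - 32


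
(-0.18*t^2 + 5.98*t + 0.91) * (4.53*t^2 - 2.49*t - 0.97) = -0.8154*t^4 + 27.5376*t^3 - 10.5933*t^2 - 8.0665*t - 0.8827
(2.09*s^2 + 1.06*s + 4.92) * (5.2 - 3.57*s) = -7.4613*s^3 + 7.0838*s^2 - 12.0524*s + 25.584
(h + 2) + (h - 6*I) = 2*h + 2 - 6*I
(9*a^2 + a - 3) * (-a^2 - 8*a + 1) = -9*a^4 - 73*a^3 + 4*a^2 + 25*a - 3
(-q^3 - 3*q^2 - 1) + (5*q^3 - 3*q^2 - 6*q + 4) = 4*q^3 - 6*q^2 - 6*q + 3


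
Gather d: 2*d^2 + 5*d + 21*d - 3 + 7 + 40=2*d^2 + 26*d + 44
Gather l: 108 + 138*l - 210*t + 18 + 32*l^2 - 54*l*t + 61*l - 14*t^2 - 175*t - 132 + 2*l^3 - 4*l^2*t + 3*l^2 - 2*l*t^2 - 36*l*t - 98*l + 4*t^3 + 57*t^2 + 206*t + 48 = 2*l^3 + l^2*(35 - 4*t) + l*(-2*t^2 - 90*t + 101) + 4*t^3 + 43*t^2 - 179*t + 42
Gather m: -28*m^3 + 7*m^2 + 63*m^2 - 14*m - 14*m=-28*m^3 + 70*m^2 - 28*m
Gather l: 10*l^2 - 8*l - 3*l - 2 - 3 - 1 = 10*l^2 - 11*l - 6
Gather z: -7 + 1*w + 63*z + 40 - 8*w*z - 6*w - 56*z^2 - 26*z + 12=-5*w - 56*z^2 + z*(37 - 8*w) + 45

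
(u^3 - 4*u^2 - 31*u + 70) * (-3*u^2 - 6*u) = -3*u^5 + 6*u^4 + 117*u^3 - 24*u^2 - 420*u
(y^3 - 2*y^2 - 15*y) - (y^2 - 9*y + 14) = y^3 - 3*y^2 - 6*y - 14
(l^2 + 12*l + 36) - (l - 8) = l^2 + 11*l + 44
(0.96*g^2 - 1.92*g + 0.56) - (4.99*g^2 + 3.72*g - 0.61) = -4.03*g^2 - 5.64*g + 1.17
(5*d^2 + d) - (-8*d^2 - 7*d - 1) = 13*d^2 + 8*d + 1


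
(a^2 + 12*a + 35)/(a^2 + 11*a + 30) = (a + 7)/(a + 6)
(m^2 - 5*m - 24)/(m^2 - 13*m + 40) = (m + 3)/(m - 5)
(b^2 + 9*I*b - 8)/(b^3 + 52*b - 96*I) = (b + I)/(b^2 - 8*I*b - 12)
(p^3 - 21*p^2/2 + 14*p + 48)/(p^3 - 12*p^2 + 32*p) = (p + 3/2)/p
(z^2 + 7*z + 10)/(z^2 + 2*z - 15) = (z + 2)/(z - 3)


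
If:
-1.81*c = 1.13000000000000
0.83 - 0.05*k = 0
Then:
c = -0.62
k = 16.60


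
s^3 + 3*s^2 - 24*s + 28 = (s - 2)^2*(s + 7)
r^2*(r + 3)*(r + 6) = r^4 + 9*r^3 + 18*r^2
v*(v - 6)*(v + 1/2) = v^3 - 11*v^2/2 - 3*v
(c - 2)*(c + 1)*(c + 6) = c^3 + 5*c^2 - 8*c - 12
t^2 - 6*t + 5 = (t - 5)*(t - 1)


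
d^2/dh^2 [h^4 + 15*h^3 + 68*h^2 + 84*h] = 12*h^2 + 90*h + 136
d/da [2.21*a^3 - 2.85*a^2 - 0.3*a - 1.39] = 6.63*a^2 - 5.7*a - 0.3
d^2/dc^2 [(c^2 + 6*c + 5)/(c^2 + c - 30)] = 10*(c^3 + 21*c^2 + 111*c + 247)/(c^6 + 3*c^5 - 87*c^4 - 179*c^3 + 2610*c^2 + 2700*c - 27000)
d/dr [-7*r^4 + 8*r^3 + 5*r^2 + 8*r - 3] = -28*r^3 + 24*r^2 + 10*r + 8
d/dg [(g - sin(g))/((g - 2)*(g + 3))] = ((1 - cos(g))*(g - 2)*(g + 3) + (-g + sin(g))*(g - 2) + (-g + sin(g))*(g + 3))/((g - 2)^2*(g + 3)^2)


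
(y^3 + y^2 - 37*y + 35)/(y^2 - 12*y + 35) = (y^2 + 6*y - 7)/(y - 7)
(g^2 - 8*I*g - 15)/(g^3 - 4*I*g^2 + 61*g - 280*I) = (g - 3*I)/(g^2 + I*g + 56)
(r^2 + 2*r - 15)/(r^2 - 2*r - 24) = (-r^2 - 2*r + 15)/(-r^2 + 2*r + 24)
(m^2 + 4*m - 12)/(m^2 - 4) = (m + 6)/(m + 2)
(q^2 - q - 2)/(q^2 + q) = (q - 2)/q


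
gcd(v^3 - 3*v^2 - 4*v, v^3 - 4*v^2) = v^2 - 4*v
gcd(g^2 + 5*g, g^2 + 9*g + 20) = g + 5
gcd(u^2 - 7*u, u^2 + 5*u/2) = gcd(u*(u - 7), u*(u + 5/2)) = u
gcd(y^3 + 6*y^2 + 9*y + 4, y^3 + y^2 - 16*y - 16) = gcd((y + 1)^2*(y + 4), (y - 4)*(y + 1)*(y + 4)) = y^2 + 5*y + 4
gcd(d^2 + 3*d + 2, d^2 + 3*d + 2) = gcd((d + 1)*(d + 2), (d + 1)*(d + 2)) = d^2 + 3*d + 2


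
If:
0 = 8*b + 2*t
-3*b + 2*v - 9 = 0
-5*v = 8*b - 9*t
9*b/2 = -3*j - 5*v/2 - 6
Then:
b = -45/103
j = -937/206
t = 180/103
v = 396/103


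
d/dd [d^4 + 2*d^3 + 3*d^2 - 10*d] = 4*d^3 + 6*d^2 + 6*d - 10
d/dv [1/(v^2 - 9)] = -2*v/(v^2 - 9)^2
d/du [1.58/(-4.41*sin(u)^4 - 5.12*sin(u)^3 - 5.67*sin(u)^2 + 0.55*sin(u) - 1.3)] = (27.8712*sin(u)^3 + 24.2688*sin(u)^2 + 17.9172*sin(u) - 0.869)*cos(u)/(4.41*sin(u)^4 + 5.12*sin(u)^3 + 5.67*sin(u)^2 - 0.55*sin(u) + 1.3)^2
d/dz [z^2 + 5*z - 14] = 2*z + 5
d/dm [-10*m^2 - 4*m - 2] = -20*m - 4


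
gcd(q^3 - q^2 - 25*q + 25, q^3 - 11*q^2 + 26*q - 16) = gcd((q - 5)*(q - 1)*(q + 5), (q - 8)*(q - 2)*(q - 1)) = q - 1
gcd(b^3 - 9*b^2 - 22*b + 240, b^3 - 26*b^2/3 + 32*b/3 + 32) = b - 6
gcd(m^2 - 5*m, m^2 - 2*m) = m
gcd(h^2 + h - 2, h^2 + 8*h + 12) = h + 2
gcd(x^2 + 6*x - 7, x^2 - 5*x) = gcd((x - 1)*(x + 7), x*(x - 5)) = 1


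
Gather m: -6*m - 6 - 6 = -6*m - 12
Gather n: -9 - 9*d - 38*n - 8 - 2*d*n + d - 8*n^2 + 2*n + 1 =-8*d - 8*n^2 + n*(-2*d - 36) - 16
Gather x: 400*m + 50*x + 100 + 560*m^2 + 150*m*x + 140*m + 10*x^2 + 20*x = 560*m^2 + 540*m + 10*x^2 + x*(150*m + 70) + 100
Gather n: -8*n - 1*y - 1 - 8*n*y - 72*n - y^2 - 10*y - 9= n*(-8*y - 80) - y^2 - 11*y - 10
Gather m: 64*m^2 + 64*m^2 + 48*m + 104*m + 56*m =128*m^2 + 208*m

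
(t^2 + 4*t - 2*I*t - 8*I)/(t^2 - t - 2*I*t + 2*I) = (t + 4)/(t - 1)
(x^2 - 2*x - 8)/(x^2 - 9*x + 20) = (x + 2)/(x - 5)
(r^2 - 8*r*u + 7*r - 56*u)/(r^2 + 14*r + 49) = (r - 8*u)/(r + 7)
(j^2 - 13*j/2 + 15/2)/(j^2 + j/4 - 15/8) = 4*(2*j^2 - 13*j + 15)/(8*j^2 + 2*j - 15)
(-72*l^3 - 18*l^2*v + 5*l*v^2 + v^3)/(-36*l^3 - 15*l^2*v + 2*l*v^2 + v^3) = (6*l + v)/(3*l + v)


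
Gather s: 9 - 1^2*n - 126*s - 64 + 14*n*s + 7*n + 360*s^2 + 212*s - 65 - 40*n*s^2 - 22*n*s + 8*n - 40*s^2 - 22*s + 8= 14*n + s^2*(320 - 40*n) + s*(64 - 8*n) - 112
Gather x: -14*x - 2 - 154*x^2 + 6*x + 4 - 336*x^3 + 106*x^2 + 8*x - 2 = -336*x^3 - 48*x^2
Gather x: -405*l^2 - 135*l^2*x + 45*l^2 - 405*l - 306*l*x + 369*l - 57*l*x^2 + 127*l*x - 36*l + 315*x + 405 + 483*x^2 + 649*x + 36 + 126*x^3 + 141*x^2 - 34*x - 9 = -360*l^2 - 72*l + 126*x^3 + x^2*(624 - 57*l) + x*(-135*l^2 - 179*l + 930) + 432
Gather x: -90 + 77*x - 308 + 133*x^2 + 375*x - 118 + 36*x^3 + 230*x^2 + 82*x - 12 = 36*x^3 + 363*x^2 + 534*x - 528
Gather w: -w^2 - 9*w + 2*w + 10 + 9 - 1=-w^2 - 7*w + 18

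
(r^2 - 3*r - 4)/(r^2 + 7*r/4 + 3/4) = 4*(r - 4)/(4*r + 3)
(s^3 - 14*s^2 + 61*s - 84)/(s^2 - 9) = (s^2 - 11*s + 28)/(s + 3)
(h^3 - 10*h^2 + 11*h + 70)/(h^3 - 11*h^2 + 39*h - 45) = (h^2 - 5*h - 14)/(h^2 - 6*h + 9)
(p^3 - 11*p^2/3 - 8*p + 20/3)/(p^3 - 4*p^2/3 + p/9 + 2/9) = 3*(p^2 - 3*p - 10)/(3*p^2 - 2*p - 1)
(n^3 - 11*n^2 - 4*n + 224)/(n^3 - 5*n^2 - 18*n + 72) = (n^2 - 15*n + 56)/(n^2 - 9*n + 18)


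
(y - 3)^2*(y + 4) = y^3 - 2*y^2 - 15*y + 36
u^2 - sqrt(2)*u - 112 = (u - 8*sqrt(2))*(u + 7*sqrt(2))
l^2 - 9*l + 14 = (l - 7)*(l - 2)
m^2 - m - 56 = (m - 8)*(m + 7)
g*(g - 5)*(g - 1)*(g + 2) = g^4 - 4*g^3 - 7*g^2 + 10*g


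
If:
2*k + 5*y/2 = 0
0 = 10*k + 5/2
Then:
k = -1/4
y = 1/5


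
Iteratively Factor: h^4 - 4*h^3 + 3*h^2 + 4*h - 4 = (h - 2)*(h^3 - 2*h^2 - h + 2) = (h - 2)*(h - 1)*(h^2 - h - 2) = (h - 2)^2*(h - 1)*(h + 1)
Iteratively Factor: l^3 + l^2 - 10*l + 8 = (l - 2)*(l^2 + 3*l - 4) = (l - 2)*(l - 1)*(l + 4)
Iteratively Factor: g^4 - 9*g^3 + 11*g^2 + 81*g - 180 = (g + 3)*(g^3 - 12*g^2 + 47*g - 60) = (g - 5)*(g + 3)*(g^2 - 7*g + 12) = (g - 5)*(g - 3)*(g + 3)*(g - 4)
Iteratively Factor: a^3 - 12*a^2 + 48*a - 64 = (a - 4)*(a^2 - 8*a + 16) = (a - 4)^2*(a - 4)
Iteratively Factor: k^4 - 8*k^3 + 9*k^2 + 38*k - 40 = (k - 5)*(k^3 - 3*k^2 - 6*k + 8) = (k - 5)*(k - 1)*(k^2 - 2*k - 8) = (k - 5)*(k - 1)*(k + 2)*(k - 4)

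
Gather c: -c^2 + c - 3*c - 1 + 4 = -c^2 - 2*c + 3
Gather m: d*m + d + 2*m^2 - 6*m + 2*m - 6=d + 2*m^2 + m*(d - 4) - 6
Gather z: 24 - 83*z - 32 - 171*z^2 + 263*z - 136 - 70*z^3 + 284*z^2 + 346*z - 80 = -70*z^3 + 113*z^2 + 526*z - 224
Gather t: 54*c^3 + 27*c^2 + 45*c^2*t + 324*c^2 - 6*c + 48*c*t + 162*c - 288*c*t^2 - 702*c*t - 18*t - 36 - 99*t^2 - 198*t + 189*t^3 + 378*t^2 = 54*c^3 + 351*c^2 + 156*c + 189*t^3 + t^2*(279 - 288*c) + t*(45*c^2 - 654*c - 216) - 36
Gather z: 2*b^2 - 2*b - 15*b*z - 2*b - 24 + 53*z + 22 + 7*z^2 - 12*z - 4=2*b^2 - 4*b + 7*z^2 + z*(41 - 15*b) - 6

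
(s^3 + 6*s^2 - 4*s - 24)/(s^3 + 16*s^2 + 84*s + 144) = (s^2 - 4)/(s^2 + 10*s + 24)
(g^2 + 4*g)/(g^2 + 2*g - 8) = g/(g - 2)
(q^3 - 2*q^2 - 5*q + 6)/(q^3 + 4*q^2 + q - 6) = (q - 3)/(q + 3)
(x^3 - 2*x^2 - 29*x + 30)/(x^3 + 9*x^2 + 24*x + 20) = (x^2 - 7*x + 6)/(x^2 + 4*x + 4)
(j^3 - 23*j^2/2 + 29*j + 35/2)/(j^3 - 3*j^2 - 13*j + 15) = (2*j^2 - 13*j - 7)/(2*(j^2 + 2*j - 3))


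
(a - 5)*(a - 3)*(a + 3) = a^3 - 5*a^2 - 9*a + 45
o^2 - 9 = (o - 3)*(o + 3)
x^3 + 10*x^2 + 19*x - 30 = (x - 1)*(x + 5)*(x + 6)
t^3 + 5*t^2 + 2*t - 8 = (t - 1)*(t + 2)*(t + 4)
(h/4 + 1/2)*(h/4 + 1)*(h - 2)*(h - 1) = h^4/16 + 3*h^3/16 - h^2/2 - 3*h/4 + 1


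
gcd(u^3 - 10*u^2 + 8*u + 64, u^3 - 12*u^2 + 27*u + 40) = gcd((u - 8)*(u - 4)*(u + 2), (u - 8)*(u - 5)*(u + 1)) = u - 8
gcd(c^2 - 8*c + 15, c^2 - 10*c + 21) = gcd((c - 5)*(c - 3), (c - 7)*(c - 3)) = c - 3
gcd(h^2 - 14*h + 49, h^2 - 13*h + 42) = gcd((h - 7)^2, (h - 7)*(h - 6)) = h - 7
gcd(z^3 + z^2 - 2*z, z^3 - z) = z^2 - z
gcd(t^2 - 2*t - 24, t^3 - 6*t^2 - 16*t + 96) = t^2 - 2*t - 24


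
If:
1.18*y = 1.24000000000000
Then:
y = 1.05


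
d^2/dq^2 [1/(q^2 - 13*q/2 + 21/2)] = 4*(-4*q^2 + 26*q + (4*q - 13)^2 - 42)/(2*q^2 - 13*q + 21)^3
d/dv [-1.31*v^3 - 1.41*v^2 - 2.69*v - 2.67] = -3.93*v^2 - 2.82*v - 2.69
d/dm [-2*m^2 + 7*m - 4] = 7 - 4*m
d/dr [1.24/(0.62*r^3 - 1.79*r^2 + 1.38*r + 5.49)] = (-2.3064*r^2 + 4.4392*r - 1.7112)/(0.62*r^3 - 1.79*r^2 + 1.38*r + 5.49)^2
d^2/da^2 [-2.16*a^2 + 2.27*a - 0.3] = -4.32000000000000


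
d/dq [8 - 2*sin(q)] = -2*cos(q)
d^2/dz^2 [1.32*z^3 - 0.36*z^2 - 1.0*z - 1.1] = 7.92*z - 0.72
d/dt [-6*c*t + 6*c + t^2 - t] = -6*c + 2*t - 1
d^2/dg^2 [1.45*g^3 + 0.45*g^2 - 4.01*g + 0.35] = 8.7*g + 0.9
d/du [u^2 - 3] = 2*u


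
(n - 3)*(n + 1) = n^2 - 2*n - 3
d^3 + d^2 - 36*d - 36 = (d - 6)*(d + 1)*(d + 6)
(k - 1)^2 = k^2 - 2*k + 1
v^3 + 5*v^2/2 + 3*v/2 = v*(v + 1)*(v + 3/2)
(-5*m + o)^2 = 25*m^2 - 10*m*o + o^2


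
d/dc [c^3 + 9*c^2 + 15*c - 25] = 3*c^2 + 18*c + 15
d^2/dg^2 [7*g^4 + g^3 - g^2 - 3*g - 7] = 84*g^2 + 6*g - 2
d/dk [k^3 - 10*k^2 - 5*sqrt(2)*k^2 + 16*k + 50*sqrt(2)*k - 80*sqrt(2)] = 3*k^2 - 20*k - 10*sqrt(2)*k + 16 + 50*sqrt(2)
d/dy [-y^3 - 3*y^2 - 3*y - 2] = -3*y^2 - 6*y - 3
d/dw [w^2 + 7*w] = 2*w + 7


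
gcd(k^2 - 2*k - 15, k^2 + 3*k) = k + 3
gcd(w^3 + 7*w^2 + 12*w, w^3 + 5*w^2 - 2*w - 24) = w^2 + 7*w + 12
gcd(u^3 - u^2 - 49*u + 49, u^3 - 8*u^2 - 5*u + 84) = u - 7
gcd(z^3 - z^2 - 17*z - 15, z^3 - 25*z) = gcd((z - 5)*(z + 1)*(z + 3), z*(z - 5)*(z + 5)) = z - 5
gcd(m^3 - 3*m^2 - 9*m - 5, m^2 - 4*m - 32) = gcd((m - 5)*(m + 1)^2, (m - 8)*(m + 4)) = 1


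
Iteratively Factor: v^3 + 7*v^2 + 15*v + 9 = (v + 3)*(v^2 + 4*v + 3) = (v + 3)^2*(v + 1)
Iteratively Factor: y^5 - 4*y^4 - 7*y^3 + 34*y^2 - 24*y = (y - 4)*(y^4 - 7*y^2 + 6*y) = (y - 4)*(y - 1)*(y^3 + y^2 - 6*y) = (y - 4)*(y - 2)*(y - 1)*(y^2 + 3*y) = y*(y - 4)*(y - 2)*(y - 1)*(y + 3)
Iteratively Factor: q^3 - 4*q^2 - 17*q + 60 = (q - 3)*(q^2 - q - 20) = (q - 3)*(q + 4)*(q - 5)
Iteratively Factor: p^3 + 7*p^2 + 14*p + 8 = (p + 2)*(p^2 + 5*p + 4) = (p + 1)*(p + 2)*(p + 4)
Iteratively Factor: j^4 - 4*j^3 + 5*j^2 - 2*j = (j - 2)*(j^3 - 2*j^2 + j) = j*(j - 2)*(j^2 - 2*j + 1) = j*(j - 2)*(j - 1)*(j - 1)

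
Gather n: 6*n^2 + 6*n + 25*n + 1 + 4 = 6*n^2 + 31*n + 5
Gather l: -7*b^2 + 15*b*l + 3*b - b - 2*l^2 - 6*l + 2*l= -7*b^2 + 2*b - 2*l^2 + l*(15*b - 4)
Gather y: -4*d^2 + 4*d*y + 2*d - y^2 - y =-4*d^2 + 2*d - y^2 + y*(4*d - 1)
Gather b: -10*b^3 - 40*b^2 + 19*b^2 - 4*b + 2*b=-10*b^3 - 21*b^2 - 2*b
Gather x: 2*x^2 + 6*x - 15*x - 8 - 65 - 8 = 2*x^2 - 9*x - 81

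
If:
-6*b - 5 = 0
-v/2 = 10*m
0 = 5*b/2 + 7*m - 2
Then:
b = -5/6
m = 7/12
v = -35/3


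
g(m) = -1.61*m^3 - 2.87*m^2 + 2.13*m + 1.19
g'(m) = -4.83*m^2 - 5.74*m + 2.13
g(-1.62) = -2.95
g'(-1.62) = -1.25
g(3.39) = -87.29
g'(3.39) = -72.84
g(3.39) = -87.29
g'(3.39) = -72.84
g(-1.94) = -1.99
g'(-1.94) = -4.91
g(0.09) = 1.36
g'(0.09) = 1.57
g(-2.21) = -0.16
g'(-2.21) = -8.77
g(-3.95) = 47.22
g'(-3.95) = -50.56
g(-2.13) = -0.81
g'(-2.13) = -7.56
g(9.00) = -1385.80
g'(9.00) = -440.76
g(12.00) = -3168.61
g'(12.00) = -762.27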